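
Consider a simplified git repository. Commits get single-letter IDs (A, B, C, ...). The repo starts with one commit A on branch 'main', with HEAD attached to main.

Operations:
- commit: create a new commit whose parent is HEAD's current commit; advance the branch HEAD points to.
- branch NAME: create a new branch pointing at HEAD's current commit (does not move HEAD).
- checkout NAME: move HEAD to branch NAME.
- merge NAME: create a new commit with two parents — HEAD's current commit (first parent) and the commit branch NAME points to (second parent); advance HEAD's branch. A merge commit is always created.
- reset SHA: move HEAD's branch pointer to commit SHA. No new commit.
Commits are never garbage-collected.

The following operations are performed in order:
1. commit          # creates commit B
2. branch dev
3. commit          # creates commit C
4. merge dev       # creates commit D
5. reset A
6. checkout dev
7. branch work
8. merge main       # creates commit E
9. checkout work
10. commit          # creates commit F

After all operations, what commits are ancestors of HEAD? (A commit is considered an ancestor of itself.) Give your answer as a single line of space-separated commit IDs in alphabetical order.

After op 1 (commit): HEAD=main@B [main=B]
After op 2 (branch): HEAD=main@B [dev=B main=B]
After op 3 (commit): HEAD=main@C [dev=B main=C]
After op 4 (merge): HEAD=main@D [dev=B main=D]
After op 5 (reset): HEAD=main@A [dev=B main=A]
After op 6 (checkout): HEAD=dev@B [dev=B main=A]
After op 7 (branch): HEAD=dev@B [dev=B main=A work=B]
After op 8 (merge): HEAD=dev@E [dev=E main=A work=B]
After op 9 (checkout): HEAD=work@B [dev=E main=A work=B]
After op 10 (commit): HEAD=work@F [dev=E main=A work=F]

Answer: A B F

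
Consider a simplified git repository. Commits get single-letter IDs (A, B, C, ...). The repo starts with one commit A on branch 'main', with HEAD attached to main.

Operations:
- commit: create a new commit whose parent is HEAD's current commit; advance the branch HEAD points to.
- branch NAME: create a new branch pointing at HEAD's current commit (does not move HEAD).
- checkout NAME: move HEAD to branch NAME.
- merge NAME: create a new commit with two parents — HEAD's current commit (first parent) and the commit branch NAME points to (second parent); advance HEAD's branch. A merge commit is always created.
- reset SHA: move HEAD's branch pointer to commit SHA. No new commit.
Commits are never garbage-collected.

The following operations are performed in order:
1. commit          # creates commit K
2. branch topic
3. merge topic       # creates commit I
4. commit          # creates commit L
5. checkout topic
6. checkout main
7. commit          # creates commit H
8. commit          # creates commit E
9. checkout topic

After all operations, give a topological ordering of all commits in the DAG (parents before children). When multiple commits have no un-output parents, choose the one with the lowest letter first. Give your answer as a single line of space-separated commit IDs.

After op 1 (commit): HEAD=main@K [main=K]
After op 2 (branch): HEAD=main@K [main=K topic=K]
After op 3 (merge): HEAD=main@I [main=I topic=K]
After op 4 (commit): HEAD=main@L [main=L topic=K]
After op 5 (checkout): HEAD=topic@K [main=L topic=K]
After op 6 (checkout): HEAD=main@L [main=L topic=K]
After op 7 (commit): HEAD=main@H [main=H topic=K]
After op 8 (commit): HEAD=main@E [main=E topic=K]
After op 9 (checkout): HEAD=topic@K [main=E topic=K]
commit A: parents=[]
commit E: parents=['H']
commit H: parents=['L']
commit I: parents=['K', 'K']
commit K: parents=['A']
commit L: parents=['I']

Answer: A K I L H E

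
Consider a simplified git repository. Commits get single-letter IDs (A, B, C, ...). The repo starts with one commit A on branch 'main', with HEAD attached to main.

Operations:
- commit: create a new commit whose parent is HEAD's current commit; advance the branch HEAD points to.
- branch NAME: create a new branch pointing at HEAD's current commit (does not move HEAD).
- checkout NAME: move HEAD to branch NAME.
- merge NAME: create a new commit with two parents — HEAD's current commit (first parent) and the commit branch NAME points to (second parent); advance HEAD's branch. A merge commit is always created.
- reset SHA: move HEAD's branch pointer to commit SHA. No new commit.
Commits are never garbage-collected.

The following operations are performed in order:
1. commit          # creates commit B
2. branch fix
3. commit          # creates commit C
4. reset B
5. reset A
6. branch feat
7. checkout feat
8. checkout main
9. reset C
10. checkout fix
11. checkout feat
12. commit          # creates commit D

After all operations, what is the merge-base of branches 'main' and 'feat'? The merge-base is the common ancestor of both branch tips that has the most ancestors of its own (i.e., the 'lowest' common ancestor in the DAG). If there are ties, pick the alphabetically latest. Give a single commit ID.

Answer: A

Derivation:
After op 1 (commit): HEAD=main@B [main=B]
After op 2 (branch): HEAD=main@B [fix=B main=B]
After op 3 (commit): HEAD=main@C [fix=B main=C]
After op 4 (reset): HEAD=main@B [fix=B main=B]
After op 5 (reset): HEAD=main@A [fix=B main=A]
After op 6 (branch): HEAD=main@A [feat=A fix=B main=A]
After op 7 (checkout): HEAD=feat@A [feat=A fix=B main=A]
After op 8 (checkout): HEAD=main@A [feat=A fix=B main=A]
After op 9 (reset): HEAD=main@C [feat=A fix=B main=C]
After op 10 (checkout): HEAD=fix@B [feat=A fix=B main=C]
After op 11 (checkout): HEAD=feat@A [feat=A fix=B main=C]
After op 12 (commit): HEAD=feat@D [feat=D fix=B main=C]
ancestors(main=C): ['A', 'B', 'C']
ancestors(feat=D): ['A', 'D']
common: ['A']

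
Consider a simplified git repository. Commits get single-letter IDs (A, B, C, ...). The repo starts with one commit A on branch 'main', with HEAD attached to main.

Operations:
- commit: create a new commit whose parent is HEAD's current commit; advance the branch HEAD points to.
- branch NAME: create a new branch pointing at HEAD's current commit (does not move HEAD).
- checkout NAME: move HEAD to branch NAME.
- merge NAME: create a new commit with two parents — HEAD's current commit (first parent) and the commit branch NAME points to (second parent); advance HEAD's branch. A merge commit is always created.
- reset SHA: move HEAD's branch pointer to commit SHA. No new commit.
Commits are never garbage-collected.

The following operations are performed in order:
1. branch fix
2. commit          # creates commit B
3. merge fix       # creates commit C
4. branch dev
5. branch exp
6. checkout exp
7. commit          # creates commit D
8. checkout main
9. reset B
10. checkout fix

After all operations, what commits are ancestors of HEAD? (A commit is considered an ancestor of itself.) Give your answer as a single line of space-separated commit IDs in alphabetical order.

After op 1 (branch): HEAD=main@A [fix=A main=A]
After op 2 (commit): HEAD=main@B [fix=A main=B]
After op 3 (merge): HEAD=main@C [fix=A main=C]
After op 4 (branch): HEAD=main@C [dev=C fix=A main=C]
After op 5 (branch): HEAD=main@C [dev=C exp=C fix=A main=C]
After op 6 (checkout): HEAD=exp@C [dev=C exp=C fix=A main=C]
After op 7 (commit): HEAD=exp@D [dev=C exp=D fix=A main=C]
After op 8 (checkout): HEAD=main@C [dev=C exp=D fix=A main=C]
After op 9 (reset): HEAD=main@B [dev=C exp=D fix=A main=B]
After op 10 (checkout): HEAD=fix@A [dev=C exp=D fix=A main=B]

Answer: A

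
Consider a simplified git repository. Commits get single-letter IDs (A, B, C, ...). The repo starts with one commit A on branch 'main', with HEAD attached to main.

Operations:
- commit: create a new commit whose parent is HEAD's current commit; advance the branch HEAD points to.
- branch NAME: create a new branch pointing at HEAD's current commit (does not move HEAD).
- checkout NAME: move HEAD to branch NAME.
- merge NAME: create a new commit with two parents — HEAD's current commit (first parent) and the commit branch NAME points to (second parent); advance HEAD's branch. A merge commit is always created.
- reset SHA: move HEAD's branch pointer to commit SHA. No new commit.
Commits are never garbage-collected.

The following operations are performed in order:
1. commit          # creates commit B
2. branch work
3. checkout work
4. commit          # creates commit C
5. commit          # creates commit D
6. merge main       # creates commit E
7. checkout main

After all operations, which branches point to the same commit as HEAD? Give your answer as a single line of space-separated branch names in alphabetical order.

After op 1 (commit): HEAD=main@B [main=B]
After op 2 (branch): HEAD=main@B [main=B work=B]
After op 3 (checkout): HEAD=work@B [main=B work=B]
After op 4 (commit): HEAD=work@C [main=B work=C]
After op 5 (commit): HEAD=work@D [main=B work=D]
After op 6 (merge): HEAD=work@E [main=B work=E]
After op 7 (checkout): HEAD=main@B [main=B work=E]

Answer: main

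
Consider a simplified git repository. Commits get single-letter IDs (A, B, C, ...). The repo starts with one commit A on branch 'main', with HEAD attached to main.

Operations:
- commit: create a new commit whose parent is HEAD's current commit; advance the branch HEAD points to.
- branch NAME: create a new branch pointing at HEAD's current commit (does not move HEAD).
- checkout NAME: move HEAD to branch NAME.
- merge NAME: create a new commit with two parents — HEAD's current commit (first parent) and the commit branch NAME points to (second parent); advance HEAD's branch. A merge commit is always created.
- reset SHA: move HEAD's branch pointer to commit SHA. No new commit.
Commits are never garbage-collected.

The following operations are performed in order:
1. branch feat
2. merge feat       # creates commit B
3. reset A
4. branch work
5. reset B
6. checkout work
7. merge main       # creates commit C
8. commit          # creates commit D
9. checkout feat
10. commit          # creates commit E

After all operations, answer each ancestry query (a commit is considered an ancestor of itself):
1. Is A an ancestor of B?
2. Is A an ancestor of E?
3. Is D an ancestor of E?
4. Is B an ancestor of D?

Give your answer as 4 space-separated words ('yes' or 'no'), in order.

Answer: yes yes no yes

Derivation:
After op 1 (branch): HEAD=main@A [feat=A main=A]
After op 2 (merge): HEAD=main@B [feat=A main=B]
After op 3 (reset): HEAD=main@A [feat=A main=A]
After op 4 (branch): HEAD=main@A [feat=A main=A work=A]
After op 5 (reset): HEAD=main@B [feat=A main=B work=A]
After op 6 (checkout): HEAD=work@A [feat=A main=B work=A]
After op 7 (merge): HEAD=work@C [feat=A main=B work=C]
After op 8 (commit): HEAD=work@D [feat=A main=B work=D]
After op 9 (checkout): HEAD=feat@A [feat=A main=B work=D]
After op 10 (commit): HEAD=feat@E [feat=E main=B work=D]
ancestors(B) = {A,B}; A in? yes
ancestors(E) = {A,E}; A in? yes
ancestors(E) = {A,E}; D in? no
ancestors(D) = {A,B,C,D}; B in? yes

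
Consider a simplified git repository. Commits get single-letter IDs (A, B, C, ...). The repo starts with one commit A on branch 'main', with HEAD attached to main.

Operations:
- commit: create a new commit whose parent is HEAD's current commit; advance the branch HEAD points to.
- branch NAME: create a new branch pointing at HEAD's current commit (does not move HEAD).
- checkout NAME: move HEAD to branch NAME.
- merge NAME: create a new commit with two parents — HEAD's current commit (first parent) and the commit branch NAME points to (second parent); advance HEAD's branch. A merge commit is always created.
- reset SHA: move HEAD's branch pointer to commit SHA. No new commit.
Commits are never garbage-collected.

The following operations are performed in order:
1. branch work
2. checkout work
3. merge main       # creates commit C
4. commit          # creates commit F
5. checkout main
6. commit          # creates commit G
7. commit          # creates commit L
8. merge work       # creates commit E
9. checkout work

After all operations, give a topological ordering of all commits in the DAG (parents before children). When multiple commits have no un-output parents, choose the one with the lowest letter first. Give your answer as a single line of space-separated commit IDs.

After op 1 (branch): HEAD=main@A [main=A work=A]
After op 2 (checkout): HEAD=work@A [main=A work=A]
After op 3 (merge): HEAD=work@C [main=A work=C]
After op 4 (commit): HEAD=work@F [main=A work=F]
After op 5 (checkout): HEAD=main@A [main=A work=F]
After op 6 (commit): HEAD=main@G [main=G work=F]
After op 7 (commit): HEAD=main@L [main=L work=F]
After op 8 (merge): HEAD=main@E [main=E work=F]
After op 9 (checkout): HEAD=work@F [main=E work=F]
commit A: parents=[]
commit C: parents=['A', 'A']
commit E: parents=['L', 'F']
commit F: parents=['C']
commit G: parents=['A']
commit L: parents=['G']

Answer: A C F G L E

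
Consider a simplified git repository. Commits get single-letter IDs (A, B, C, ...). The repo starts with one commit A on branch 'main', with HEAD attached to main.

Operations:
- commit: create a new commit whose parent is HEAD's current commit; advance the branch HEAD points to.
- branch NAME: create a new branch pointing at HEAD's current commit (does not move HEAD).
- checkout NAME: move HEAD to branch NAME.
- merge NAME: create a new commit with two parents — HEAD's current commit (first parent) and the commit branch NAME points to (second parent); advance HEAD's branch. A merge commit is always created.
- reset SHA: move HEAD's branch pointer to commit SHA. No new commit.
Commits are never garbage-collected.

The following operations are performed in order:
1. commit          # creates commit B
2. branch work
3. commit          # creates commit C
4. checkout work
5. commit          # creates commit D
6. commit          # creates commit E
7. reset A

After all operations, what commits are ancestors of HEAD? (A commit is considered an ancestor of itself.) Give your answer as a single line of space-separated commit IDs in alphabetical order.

Answer: A

Derivation:
After op 1 (commit): HEAD=main@B [main=B]
After op 2 (branch): HEAD=main@B [main=B work=B]
After op 3 (commit): HEAD=main@C [main=C work=B]
After op 4 (checkout): HEAD=work@B [main=C work=B]
After op 5 (commit): HEAD=work@D [main=C work=D]
After op 6 (commit): HEAD=work@E [main=C work=E]
After op 7 (reset): HEAD=work@A [main=C work=A]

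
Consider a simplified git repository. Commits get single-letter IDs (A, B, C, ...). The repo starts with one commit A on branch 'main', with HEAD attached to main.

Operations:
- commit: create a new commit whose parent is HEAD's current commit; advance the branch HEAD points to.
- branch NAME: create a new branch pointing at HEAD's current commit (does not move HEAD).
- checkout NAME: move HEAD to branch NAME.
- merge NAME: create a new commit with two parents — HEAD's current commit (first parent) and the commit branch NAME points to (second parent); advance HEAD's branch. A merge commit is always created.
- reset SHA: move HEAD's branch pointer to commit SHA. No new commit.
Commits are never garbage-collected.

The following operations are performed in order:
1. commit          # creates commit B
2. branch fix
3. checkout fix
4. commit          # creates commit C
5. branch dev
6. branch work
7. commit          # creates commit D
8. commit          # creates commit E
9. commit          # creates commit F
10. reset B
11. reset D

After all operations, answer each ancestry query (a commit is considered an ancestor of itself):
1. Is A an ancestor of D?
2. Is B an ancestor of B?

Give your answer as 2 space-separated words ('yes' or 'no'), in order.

After op 1 (commit): HEAD=main@B [main=B]
After op 2 (branch): HEAD=main@B [fix=B main=B]
After op 3 (checkout): HEAD=fix@B [fix=B main=B]
After op 4 (commit): HEAD=fix@C [fix=C main=B]
After op 5 (branch): HEAD=fix@C [dev=C fix=C main=B]
After op 6 (branch): HEAD=fix@C [dev=C fix=C main=B work=C]
After op 7 (commit): HEAD=fix@D [dev=C fix=D main=B work=C]
After op 8 (commit): HEAD=fix@E [dev=C fix=E main=B work=C]
After op 9 (commit): HEAD=fix@F [dev=C fix=F main=B work=C]
After op 10 (reset): HEAD=fix@B [dev=C fix=B main=B work=C]
After op 11 (reset): HEAD=fix@D [dev=C fix=D main=B work=C]
ancestors(D) = {A,B,C,D}; A in? yes
ancestors(B) = {A,B}; B in? yes

Answer: yes yes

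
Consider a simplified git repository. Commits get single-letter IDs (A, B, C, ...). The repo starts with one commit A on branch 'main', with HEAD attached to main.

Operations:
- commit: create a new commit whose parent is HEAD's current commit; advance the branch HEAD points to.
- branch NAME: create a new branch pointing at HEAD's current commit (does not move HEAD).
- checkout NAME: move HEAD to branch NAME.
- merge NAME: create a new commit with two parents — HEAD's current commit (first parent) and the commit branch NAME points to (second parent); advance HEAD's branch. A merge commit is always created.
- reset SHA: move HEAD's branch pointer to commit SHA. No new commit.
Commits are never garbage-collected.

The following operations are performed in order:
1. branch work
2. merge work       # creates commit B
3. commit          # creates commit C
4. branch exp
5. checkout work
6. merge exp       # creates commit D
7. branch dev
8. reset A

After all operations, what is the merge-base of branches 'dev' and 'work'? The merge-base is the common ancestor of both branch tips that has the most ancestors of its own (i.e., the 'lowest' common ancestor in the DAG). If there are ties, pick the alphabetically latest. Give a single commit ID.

Answer: A

Derivation:
After op 1 (branch): HEAD=main@A [main=A work=A]
After op 2 (merge): HEAD=main@B [main=B work=A]
After op 3 (commit): HEAD=main@C [main=C work=A]
After op 4 (branch): HEAD=main@C [exp=C main=C work=A]
After op 5 (checkout): HEAD=work@A [exp=C main=C work=A]
After op 6 (merge): HEAD=work@D [exp=C main=C work=D]
After op 7 (branch): HEAD=work@D [dev=D exp=C main=C work=D]
After op 8 (reset): HEAD=work@A [dev=D exp=C main=C work=A]
ancestors(dev=D): ['A', 'B', 'C', 'D']
ancestors(work=A): ['A']
common: ['A']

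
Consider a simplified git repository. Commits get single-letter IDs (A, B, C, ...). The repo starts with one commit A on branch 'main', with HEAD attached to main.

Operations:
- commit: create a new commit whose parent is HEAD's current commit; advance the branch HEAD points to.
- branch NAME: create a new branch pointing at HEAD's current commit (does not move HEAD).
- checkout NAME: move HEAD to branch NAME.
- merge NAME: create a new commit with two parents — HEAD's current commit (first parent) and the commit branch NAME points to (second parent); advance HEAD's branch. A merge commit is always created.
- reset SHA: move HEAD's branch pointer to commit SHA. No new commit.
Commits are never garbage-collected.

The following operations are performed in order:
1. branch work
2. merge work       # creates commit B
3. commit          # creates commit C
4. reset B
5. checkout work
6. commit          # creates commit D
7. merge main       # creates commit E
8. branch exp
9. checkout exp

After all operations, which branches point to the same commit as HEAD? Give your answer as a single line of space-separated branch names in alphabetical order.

After op 1 (branch): HEAD=main@A [main=A work=A]
After op 2 (merge): HEAD=main@B [main=B work=A]
After op 3 (commit): HEAD=main@C [main=C work=A]
After op 4 (reset): HEAD=main@B [main=B work=A]
After op 5 (checkout): HEAD=work@A [main=B work=A]
After op 6 (commit): HEAD=work@D [main=B work=D]
After op 7 (merge): HEAD=work@E [main=B work=E]
After op 8 (branch): HEAD=work@E [exp=E main=B work=E]
After op 9 (checkout): HEAD=exp@E [exp=E main=B work=E]

Answer: exp work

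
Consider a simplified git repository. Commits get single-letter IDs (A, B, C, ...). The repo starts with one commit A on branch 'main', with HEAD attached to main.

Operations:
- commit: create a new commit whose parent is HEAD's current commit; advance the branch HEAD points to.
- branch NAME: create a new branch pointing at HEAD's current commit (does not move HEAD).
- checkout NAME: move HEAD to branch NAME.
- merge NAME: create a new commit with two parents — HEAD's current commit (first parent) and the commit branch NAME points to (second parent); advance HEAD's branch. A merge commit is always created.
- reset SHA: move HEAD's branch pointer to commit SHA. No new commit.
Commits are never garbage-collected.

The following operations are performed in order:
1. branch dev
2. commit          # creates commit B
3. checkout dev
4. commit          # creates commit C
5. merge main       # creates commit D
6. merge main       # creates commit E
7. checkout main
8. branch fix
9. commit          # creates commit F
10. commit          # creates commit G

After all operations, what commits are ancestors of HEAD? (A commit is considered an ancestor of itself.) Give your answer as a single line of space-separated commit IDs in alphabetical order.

Answer: A B F G

Derivation:
After op 1 (branch): HEAD=main@A [dev=A main=A]
After op 2 (commit): HEAD=main@B [dev=A main=B]
After op 3 (checkout): HEAD=dev@A [dev=A main=B]
After op 4 (commit): HEAD=dev@C [dev=C main=B]
After op 5 (merge): HEAD=dev@D [dev=D main=B]
After op 6 (merge): HEAD=dev@E [dev=E main=B]
After op 7 (checkout): HEAD=main@B [dev=E main=B]
After op 8 (branch): HEAD=main@B [dev=E fix=B main=B]
After op 9 (commit): HEAD=main@F [dev=E fix=B main=F]
After op 10 (commit): HEAD=main@G [dev=E fix=B main=G]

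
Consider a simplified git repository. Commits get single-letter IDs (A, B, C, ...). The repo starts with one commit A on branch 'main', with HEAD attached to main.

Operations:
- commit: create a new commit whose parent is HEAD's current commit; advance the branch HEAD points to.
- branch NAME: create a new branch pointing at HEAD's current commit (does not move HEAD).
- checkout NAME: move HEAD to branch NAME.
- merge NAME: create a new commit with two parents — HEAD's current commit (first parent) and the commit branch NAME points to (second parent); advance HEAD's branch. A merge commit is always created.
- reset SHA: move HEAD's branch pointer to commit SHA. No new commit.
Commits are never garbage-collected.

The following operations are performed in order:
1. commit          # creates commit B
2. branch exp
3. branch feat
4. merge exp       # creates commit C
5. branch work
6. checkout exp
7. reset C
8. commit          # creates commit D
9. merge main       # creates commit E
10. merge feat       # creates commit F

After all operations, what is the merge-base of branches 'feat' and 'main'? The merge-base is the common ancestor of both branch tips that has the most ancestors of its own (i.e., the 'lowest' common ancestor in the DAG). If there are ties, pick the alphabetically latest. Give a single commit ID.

After op 1 (commit): HEAD=main@B [main=B]
After op 2 (branch): HEAD=main@B [exp=B main=B]
After op 3 (branch): HEAD=main@B [exp=B feat=B main=B]
After op 4 (merge): HEAD=main@C [exp=B feat=B main=C]
After op 5 (branch): HEAD=main@C [exp=B feat=B main=C work=C]
After op 6 (checkout): HEAD=exp@B [exp=B feat=B main=C work=C]
After op 7 (reset): HEAD=exp@C [exp=C feat=B main=C work=C]
After op 8 (commit): HEAD=exp@D [exp=D feat=B main=C work=C]
After op 9 (merge): HEAD=exp@E [exp=E feat=B main=C work=C]
After op 10 (merge): HEAD=exp@F [exp=F feat=B main=C work=C]
ancestors(feat=B): ['A', 'B']
ancestors(main=C): ['A', 'B', 'C']
common: ['A', 'B']

Answer: B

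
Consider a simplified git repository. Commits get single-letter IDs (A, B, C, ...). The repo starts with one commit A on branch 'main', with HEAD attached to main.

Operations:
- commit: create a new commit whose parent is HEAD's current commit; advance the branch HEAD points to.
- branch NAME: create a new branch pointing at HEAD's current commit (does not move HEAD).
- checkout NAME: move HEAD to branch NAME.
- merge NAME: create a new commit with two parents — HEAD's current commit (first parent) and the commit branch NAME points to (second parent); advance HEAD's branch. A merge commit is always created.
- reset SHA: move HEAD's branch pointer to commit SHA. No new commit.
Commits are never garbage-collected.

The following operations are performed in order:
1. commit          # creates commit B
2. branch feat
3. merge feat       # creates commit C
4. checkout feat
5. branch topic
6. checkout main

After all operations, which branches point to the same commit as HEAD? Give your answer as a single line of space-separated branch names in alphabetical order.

Answer: main

Derivation:
After op 1 (commit): HEAD=main@B [main=B]
After op 2 (branch): HEAD=main@B [feat=B main=B]
After op 3 (merge): HEAD=main@C [feat=B main=C]
After op 4 (checkout): HEAD=feat@B [feat=B main=C]
After op 5 (branch): HEAD=feat@B [feat=B main=C topic=B]
After op 6 (checkout): HEAD=main@C [feat=B main=C topic=B]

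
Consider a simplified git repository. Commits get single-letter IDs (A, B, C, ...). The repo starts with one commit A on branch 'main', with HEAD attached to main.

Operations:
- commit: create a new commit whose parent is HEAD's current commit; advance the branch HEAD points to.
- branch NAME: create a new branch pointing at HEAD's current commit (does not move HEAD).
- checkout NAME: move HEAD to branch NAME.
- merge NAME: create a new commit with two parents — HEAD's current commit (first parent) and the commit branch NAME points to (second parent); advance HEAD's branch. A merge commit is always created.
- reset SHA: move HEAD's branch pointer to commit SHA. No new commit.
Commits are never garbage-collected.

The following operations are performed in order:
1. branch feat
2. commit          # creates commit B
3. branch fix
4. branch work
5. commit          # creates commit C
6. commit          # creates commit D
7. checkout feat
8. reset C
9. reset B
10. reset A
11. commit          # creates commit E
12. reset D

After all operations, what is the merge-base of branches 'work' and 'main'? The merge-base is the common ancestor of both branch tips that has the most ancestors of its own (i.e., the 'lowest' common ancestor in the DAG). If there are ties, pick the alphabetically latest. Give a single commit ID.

Answer: B

Derivation:
After op 1 (branch): HEAD=main@A [feat=A main=A]
After op 2 (commit): HEAD=main@B [feat=A main=B]
After op 3 (branch): HEAD=main@B [feat=A fix=B main=B]
After op 4 (branch): HEAD=main@B [feat=A fix=B main=B work=B]
After op 5 (commit): HEAD=main@C [feat=A fix=B main=C work=B]
After op 6 (commit): HEAD=main@D [feat=A fix=B main=D work=B]
After op 7 (checkout): HEAD=feat@A [feat=A fix=B main=D work=B]
After op 8 (reset): HEAD=feat@C [feat=C fix=B main=D work=B]
After op 9 (reset): HEAD=feat@B [feat=B fix=B main=D work=B]
After op 10 (reset): HEAD=feat@A [feat=A fix=B main=D work=B]
After op 11 (commit): HEAD=feat@E [feat=E fix=B main=D work=B]
After op 12 (reset): HEAD=feat@D [feat=D fix=B main=D work=B]
ancestors(work=B): ['A', 'B']
ancestors(main=D): ['A', 'B', 'C', 'D']
common: ['A', 'B']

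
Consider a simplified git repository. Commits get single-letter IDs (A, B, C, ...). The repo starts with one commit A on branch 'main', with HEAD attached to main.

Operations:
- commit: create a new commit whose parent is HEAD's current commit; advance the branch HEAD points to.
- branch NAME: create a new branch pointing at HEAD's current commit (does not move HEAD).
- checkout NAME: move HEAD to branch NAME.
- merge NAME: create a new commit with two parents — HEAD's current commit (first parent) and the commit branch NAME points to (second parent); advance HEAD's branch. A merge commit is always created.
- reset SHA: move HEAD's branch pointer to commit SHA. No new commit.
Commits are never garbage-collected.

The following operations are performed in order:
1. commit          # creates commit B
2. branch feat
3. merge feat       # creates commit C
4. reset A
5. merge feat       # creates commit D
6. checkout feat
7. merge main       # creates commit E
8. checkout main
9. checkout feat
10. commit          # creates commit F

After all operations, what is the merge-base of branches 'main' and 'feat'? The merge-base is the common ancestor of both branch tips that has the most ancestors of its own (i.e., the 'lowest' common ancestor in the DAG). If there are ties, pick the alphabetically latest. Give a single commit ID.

Answer: D

Derivation:
After op 1 (commit): HEAD=main@B [main=B]
After op 2 (branch): HEAD=main@B [feat=B main=B]
After op 3 (merge): HEAD=main@C [feat=B main=C]
After op 4 (reset): HEAD=main@A [feat=B main=A]
After op 5 (merge): HEAD=main@D [feat=B main=D]
After op 6 (checkout): HEAD=feat@B [feat=B main=D]
After op 7 (merge): HEAD=feat@E [feat=E main=D]
After op 8 (checkout): HEAD=main@D [feat=E main=D]
After op 9 (checkout): HEAD=feat@E [feat=E main=D]
After op 10 (commit): HEAD=feat@F [feat=F main=D]
ancestors(main=D): ['A', 'B', 'D']
ancestors(feat=F): ['A', 'B', 'D', 'E', 'F']
common: ['A', 'B', 'D']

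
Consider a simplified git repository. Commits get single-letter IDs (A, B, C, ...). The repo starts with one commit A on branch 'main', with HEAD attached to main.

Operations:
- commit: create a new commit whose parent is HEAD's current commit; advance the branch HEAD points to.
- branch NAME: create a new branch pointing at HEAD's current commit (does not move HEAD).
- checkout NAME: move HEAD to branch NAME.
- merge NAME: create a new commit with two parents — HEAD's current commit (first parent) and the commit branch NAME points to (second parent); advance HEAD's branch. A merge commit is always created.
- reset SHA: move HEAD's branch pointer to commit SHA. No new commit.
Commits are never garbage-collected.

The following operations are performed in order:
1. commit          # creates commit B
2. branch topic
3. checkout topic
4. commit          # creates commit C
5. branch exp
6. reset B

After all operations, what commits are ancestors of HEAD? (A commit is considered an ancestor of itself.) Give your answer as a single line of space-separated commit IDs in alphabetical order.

After op 1 (commit): HEAD=main@B [main=B]
After op 2 (branch): HEAD=main@B [main=B topic=B]
After op 3 (checkout): HEAD=topic@B [main=B topic=B]
After op 4 (commit): HEAD=topic@C [main=B topic=C]
After op 5 (branch): HEAD=topic@C [exp=C main=B topic=C]
After op 6 (reset): HEAD=topic@B [exp=C main=B topic=B]

Answer: A B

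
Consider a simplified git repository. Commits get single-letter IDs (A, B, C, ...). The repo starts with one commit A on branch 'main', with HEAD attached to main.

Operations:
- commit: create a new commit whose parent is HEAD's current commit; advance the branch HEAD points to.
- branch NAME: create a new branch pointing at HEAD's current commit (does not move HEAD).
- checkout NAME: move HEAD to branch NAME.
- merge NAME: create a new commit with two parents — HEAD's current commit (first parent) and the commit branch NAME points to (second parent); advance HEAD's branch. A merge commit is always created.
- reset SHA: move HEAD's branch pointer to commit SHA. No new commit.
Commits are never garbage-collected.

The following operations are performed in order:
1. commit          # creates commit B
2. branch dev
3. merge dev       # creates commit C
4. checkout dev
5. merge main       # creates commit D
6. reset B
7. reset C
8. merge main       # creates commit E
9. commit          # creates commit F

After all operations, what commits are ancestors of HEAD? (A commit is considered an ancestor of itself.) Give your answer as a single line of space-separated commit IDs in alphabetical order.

After op 1 (commit): HEAD=main@B [main=B]
After op 2 (branch): HEAD=main@B [dev=B main=B]
After op 3 (merge): HEAD=main@C [dev=B main=C]
After op 4 (checkout): HEAD=dev@B [dev=B main=C]
After op 5 (merge): HEAD=dev@D [dev=D main=C]
After op 6 (reset): HEAD=dev@B [dev=B main=C]
After op 7 (reset): HEAD=dev@C [dev=C main=C]
After op 8 (merge): HEAD=dev@E [dev=E main=C]
After op 9 (commit): HEAD=dev@F [dev=F main=C]

Answer: A B C E F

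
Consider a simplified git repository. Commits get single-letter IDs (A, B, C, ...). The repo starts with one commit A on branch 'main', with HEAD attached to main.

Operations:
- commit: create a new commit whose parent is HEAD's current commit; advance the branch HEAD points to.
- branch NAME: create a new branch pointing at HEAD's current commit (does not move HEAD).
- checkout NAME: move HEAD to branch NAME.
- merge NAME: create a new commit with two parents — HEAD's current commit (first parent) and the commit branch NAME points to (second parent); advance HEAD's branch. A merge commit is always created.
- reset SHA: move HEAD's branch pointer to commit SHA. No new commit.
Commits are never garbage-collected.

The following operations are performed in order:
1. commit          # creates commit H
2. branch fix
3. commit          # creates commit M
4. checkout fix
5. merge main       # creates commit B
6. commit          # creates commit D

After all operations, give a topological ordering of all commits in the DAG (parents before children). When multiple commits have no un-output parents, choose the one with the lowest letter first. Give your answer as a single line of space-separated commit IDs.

Answer: A H M B D

Derivation:
After op 1 (commit): HEAD=main@H [main=H]
After op 2 (branch): HEAD=main@H [fix=H main=H]
After op 3 (commit): HEAD=main@M [fix=H main=M]
After op 4 (checkout): HEAD=fix@H [fix=H main=M]
After op 5 (merge): HEAD=fix@B [fix=B main=M]
After op 6 (commit): HEAD=fix@D [fix=D main=M]
commit A: parents=[]
commit B: parents=['H', 'M']
commit D: parents=['B']
commit H: parents=['A']
commit M: parents=['H']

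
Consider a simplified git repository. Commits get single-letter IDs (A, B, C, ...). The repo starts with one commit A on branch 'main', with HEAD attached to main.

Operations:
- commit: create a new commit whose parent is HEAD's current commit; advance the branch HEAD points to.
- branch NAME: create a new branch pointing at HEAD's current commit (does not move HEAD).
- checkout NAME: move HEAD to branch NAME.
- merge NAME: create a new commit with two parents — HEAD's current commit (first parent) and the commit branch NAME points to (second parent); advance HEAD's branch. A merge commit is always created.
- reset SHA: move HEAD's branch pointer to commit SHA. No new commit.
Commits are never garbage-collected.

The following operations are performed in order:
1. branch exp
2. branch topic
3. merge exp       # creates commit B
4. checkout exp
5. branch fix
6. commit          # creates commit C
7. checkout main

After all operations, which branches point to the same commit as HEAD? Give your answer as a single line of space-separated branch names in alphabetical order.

After op 1 (branch): HEAD=main@A [exp=A main=A]
After op 2 (branch): HEAD=main@A [exp=A main=A topic=A]
After op 3 (merge): HEAD=main@B [exp=A main=B topic=A]
After op 4 (checkout): HEAD=exp@A [exp=A main=B topic=A]
After op 5 (branch): HEAD=exp@A [exp=A fix=A main=B topic=A]
After op 6 (commit): HEAD=exp@C [exp=C fix=A main=B topic=A]
After op 7 (checkout): HEAD=main@B [exp=C fix=A main=B topic=A]

Answer: main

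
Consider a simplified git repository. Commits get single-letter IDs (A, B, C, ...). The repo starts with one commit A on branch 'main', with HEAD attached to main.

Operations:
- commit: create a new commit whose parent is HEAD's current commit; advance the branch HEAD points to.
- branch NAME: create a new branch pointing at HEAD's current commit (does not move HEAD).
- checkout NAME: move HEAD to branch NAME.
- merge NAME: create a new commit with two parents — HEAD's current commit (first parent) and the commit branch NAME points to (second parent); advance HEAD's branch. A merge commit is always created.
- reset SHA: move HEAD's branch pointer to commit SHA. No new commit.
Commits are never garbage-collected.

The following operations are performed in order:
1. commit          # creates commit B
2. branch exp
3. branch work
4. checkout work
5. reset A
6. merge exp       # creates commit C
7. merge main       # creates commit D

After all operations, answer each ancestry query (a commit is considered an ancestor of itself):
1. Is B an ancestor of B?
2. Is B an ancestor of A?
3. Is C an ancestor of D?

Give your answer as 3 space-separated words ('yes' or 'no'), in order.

Answer: yes no yes

Derivation:
After op 1 (commit): HEAD=main@B [main=B]
After op 2 (branch): HEAD=main@B [exp=B main=B]
After op 3 (branch): HEAD=main@B [exp=B main=B work=B]
After op 4 (checkout): HEAD=work@B [exp=B main=B work=B]
After op 5 (reset): HEAD=work@A [exp=B main=B work=A]
After op 6 (merge): HEAD=work@C [exp=B main=B work=C]
After op 7 (merge): HEAD=work@D [exp=B main=B work=D]
ancestors(B) = {A,B}; B in? yes
ancestors(A) = {A}; B in? no
ancestors(D) = {A,B,C,D}; C in? yes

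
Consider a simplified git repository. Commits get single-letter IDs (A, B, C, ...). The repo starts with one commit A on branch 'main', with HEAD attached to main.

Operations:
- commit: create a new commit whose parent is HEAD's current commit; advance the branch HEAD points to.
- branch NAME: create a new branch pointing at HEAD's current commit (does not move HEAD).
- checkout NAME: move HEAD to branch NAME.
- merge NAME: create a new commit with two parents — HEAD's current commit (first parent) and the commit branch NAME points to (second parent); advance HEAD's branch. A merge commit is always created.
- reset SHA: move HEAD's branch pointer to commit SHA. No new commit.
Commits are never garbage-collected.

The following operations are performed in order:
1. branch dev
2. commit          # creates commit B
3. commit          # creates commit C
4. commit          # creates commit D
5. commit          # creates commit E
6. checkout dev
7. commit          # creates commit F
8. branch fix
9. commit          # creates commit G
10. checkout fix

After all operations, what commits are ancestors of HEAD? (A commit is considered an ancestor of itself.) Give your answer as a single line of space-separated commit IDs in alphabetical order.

Answer: A F

Derivation:
After op 1 (branch): HEAD=main@A [dev=A main=A]
After op 2 (commit): HEAD=main@B [dev=A main=B]
After op 3 (commit): HEAD=main@C [dev=A main=C]
After op 4 (commit): HEAD=main@D [dev=A main=D]
After op 5 (commit): HEAD=main@E [dev=A main=E]
After op 6 (checkout): HEAD=dev@A [dev=A main=E]
After op 7 (commit): HEAD=dev@F [dev=F main=E]
After op 8 (branch): HEAD=dev@F [dev=F fix=F main=E]
After op 9 (commit): HEAD=dev@G [dev=G fix=F main=E]
After op 10 (checkout): HEAD=fix@F [dev=G fix=F main=E]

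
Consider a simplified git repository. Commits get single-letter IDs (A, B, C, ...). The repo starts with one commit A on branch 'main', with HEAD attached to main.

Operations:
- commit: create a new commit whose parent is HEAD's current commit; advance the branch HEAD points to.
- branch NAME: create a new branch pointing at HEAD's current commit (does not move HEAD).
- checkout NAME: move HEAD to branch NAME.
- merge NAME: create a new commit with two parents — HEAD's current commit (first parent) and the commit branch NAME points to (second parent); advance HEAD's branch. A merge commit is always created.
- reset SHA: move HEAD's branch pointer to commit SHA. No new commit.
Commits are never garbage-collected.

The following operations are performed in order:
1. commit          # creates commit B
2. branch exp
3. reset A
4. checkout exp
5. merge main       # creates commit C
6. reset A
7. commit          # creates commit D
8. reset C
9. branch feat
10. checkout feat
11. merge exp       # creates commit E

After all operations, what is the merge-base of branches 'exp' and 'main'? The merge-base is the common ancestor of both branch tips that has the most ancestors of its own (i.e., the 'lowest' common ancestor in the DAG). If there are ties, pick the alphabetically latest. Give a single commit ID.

After op 1 (commit): HEAD=main@B [main=B]
After op 2 (branch): HEAD=main@B [exp=B main=B]
After op 3 (reset): HEAD=main@A [exp=B main=A]
After op 4 (checkout): HEAD=exp@B [exp=B main=A]
After op 5 (merge): HEAD=exp@C [exp=C main=A]
After op 6 (reset): HEAD=exp@A [exp=A main=A]
After op 7 (commit): HEAD=exp@D [exp=D main=A]
After op 8 (reset): HEAD=exp@C [exp=C main=A]
After op 9 (branch): HEAD=exp@C [exp=C feat=C main=A]
After op 10 (checkout): HEAD=feat@C [exp=C feat=C main=A]
After op 11 (merge): HEAD=feat@E [exp=C feat=E main=A]
ancestors(exp=C): ['A', 'B', 'C']
ancestors(main=A): ['A']
common: ['A']

Answer: A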